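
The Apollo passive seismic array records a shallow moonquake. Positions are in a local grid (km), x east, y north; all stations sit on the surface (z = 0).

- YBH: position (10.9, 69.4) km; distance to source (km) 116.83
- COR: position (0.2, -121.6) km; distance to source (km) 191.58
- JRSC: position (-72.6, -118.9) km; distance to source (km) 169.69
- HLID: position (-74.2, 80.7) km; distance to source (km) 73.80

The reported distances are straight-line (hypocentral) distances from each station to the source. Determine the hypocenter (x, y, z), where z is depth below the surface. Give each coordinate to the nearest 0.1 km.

x ≈ -84.6 km, y ≈ 39.3 km, depth ≈ 60.2 km

Each station gives a sphere (x−x_i)² + (y−y_i)² + z² = d_i² (stations at z=0).
Subtracting the YBH sphere from COR and JRSC: z² cancels, leaving linear equations in x and y:
-21.4 x − 382.0 y = -13202.22
-167.0 x − 376.6 y = -672.65
Solving: x ≈ -84.597, y ≈ 39.300 km (keep extra digits for the depth step; rounded: -84.6, 39.3).
Then from the YBH sphere: z² = 116.83² − (x − 10.9)² − (y − 69.4)² with x = -84.597, y = 39.300, so z ≈ 60.196 ≈ 60.2 km.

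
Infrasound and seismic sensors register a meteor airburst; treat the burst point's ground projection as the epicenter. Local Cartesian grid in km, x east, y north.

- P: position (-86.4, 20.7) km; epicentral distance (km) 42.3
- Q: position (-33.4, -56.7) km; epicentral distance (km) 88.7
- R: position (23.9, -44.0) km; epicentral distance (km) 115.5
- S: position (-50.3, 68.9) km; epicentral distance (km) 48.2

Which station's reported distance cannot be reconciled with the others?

Solve using three stations at a time. Using Q, R, S (subtract circle equations pairwise → linear system) gives (x, y) ≈ (-69.1, 24.5).
Distances from that point to each station vs reported:
  P: calculated 17.7 vs reported 42.3 → residual 24.6 km
  Q: calculated 88.7 vs reported 88.7 → residual 0.0 km
  R: calculated 115.5 vs reported 115.5 → residual 0.0 km
  S: calculated 48.2 vs reported 48.2 → residual 0.0 km
Q, R, S are mutually consistent (residuals ≈ 0); P is off by 24.6 km.

P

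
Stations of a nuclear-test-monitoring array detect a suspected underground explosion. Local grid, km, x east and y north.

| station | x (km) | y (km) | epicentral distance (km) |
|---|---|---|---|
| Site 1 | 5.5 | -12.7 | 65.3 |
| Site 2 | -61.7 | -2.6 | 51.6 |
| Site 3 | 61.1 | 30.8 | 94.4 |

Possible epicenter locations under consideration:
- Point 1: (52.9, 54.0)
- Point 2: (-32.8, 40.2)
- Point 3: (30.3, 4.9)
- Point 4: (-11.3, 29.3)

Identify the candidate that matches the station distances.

Point 2

For each candidate, compare |candidate − station| to the reported distance:
Point 1: residuals Site 1 16.5, Site 2 76.2, Site 3 69.8 → max 76.2 km
Point 2: residuals Site 1 0.0, Site 2 0.0, Site 3 0.0 → max 0.0 km
Point 3: residuals Site 1 34.9, Site 2 40.7, Site 3 54.2 → max 54.2 km
Point 4: residuals Site 1 20.1, Site 2 8.0, Site 3 22.0 → max 22.0 km
Only Point 2 has all residuals ≈ 0.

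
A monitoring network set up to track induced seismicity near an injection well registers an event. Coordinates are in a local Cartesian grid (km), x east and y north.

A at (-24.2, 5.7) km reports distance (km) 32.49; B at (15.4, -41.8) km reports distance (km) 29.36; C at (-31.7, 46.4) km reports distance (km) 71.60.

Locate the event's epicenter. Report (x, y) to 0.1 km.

Circle about each station: (x + 24.2)² + (y − 5.7)² = 32.49²; (x − 15.4)² + (y + 41.8)² = 29.36²; (x + 31.7)² + (y − 46.4)² = 71.60².
Subtracting pairs of circle equations eliminates x²+y² and gives linear equations (the radical axes):
79.2 x − 95.0 y = 1559.86
-15.0 x + 81.4 y = -1531.24
Solving the 2×2 system: x ≈ -3.7, y ≈ -19.5 km.
Check against A (with the unrounded x, y): √((x + 24.2)²+(y − 5.7)²) = 32.49 ≈ 32.49 km. ✓

-3.7 km east, -19.5 km north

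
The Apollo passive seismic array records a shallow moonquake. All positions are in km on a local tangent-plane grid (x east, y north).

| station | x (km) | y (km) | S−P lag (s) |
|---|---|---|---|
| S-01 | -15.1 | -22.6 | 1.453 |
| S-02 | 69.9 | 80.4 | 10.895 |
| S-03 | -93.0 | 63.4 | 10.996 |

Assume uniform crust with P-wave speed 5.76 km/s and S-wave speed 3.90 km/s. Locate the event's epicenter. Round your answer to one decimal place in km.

x ≈ 0.2 km, y ≈ -31.2 km

Distance from S−P lag: d = Δt · v_P v_S / (v_P − v_S) = Δt · (5.76·3.90)/(5.76−3.90) ≈ 12.0774·Δt.
So d_S-01 = 17.55, d_S-02 = 131.58, d_S-03 = 132.80 km.
Circle about each station: (x + 15.1)² + (y + 22.6)² = 17.55²; (x − 69.9)² + (y − 80.4)² = 131.58²; (x + 93.0)² + (y − 63.4)² = 132.80².
Subtracting the S-01 equation from the S-02 and S-03 equations removes the quadratic terms:
170.0 x + 206.0 y = -6393.89
-155.8 x + 172.0 y = -5398.05
Solving the 2×2 system: x ≈ 0.2, y ≈ -31.2 km.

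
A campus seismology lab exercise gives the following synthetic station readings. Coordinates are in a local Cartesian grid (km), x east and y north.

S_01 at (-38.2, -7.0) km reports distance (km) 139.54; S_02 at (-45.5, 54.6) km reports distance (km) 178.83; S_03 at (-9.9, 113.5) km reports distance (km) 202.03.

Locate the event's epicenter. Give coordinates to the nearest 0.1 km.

(90.0, -62.1)

Circle about each station: (x + 38.2)² + (y + 7.0)² = 139.54²; (x + 45.5)² + (y − 54.6)² = 178.83²; (x + 9.9)² + (y − 113.5)² = 202.03².
Subtracting pairs of circle equations eliminates x²+y² and gives linear equations (the radical axes):
-14.6 x + 123.2 y = -8965.59
56.6 x + 241.0 y = -9872.69
Solving the 2×2 system: x ≈ 90.0, y ≈ -62.1 km.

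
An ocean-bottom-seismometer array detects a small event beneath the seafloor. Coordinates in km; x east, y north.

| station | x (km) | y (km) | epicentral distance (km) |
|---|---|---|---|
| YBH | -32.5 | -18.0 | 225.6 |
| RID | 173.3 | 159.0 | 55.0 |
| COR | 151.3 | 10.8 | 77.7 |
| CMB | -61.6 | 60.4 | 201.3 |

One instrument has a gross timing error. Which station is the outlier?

Solve using three stations at a time. Using YBH, RID, CMB (subtract circle equations pairwise → linear system) gives (x, y) ≈ (119.1, 149.0).
Distances from that point to each station vs reported:
  YBH: calculated 225.6 vs reported 225.6 → residual 0.0 km
  RID: calculated 55.1 vs reported 55.0 → residual 0.1 km
  COR: calculated 141.9 vs reported 77.7 → residual 64.2 km
  CMB: calculated 201.3 vs reported 201.3 → residual 0.0 km
YBH, RID, CMB are mutually consistent (residuals ≈ 0); COR is off by 64.2 km.

COR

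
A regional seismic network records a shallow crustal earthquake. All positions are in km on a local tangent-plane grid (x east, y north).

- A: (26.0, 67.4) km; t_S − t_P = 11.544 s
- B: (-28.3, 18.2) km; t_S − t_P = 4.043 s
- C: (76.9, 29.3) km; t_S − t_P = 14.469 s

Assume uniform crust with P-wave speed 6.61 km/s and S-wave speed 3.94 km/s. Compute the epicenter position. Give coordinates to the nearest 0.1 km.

(-59.9, -5.4)

Distance from S−P lag: d = Δt · v_P v_S / (v_P − v_S) = Δt · (6.61·3.94)/(6.61−3.94) ≈ 9.7541·Δt.
So d_A = 112.60, d_B = 39.44, d_C = 141.13 km.
Circle about each station: (x − 26.0)² + (y − 67.4)² = 112.60²; (x + 28.3)² + (y − 18.2)² = 39.44²; (x − 76.9)² + (y − 29.3)² = 141.13².
Subtracting the A equation from the B and C equations removes the quadratic terms:
-108.6 x − 98.4 y = 7036.62
101.8 x − 76.2 y = -5685.58
Solving the 2×2 system: x ≈ -59.9, y ≈ -5.4 km.
Check against A (with the unrounded x, y): √((x − 26.0)²+(y − 67.4)²) = 112.60 ≈ 112.60 km. ✓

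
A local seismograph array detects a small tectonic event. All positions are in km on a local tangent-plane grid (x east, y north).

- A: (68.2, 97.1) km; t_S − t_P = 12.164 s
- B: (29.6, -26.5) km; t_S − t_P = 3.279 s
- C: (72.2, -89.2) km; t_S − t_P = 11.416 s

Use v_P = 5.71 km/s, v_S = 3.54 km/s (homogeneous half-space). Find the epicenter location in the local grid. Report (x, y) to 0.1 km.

Distance from S−P lag: d = Δt · v_P v_S / (v_P − v_S) = Δt · (5.71·3.54)/(5.71−3.54) ≈ 9.3149·Δt.
So d_A = 113.31, d_B = 30.54, d_C = 106.34 km.
Circle about each station: (x − 68.2)² + (y − 97.1)² = 113.31²; (x − 29.6)² + (y + 26.5)² = 30.54²; (x − 72.2)² + (y + 89.2)² = 106.34².
Subtracting pairs of circle equations eliminates x²+y² and gives linear equations (the radical axes):
-77.2 x − 247.2 y = -594.78
8.0 x − 372.6 y = 620.79
Solving the 2×2 system: x ≈ 12.2, y ≈ -1.4 km.

(12.2, -1.4)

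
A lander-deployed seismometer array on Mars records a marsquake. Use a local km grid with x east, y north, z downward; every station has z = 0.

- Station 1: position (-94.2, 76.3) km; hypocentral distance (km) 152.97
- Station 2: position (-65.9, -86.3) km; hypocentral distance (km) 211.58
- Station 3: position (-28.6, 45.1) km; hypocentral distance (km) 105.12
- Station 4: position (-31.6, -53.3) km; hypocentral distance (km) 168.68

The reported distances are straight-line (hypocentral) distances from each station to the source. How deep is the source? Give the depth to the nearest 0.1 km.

z ≈ 67.6 km

Each station gives a sphere (x−x_i)² + (y−y_i)² + z² = d_i² (stations at z=0).
Subtracting the Station 1 sphere from Station 2 and Station 3: z² cancels, leaving linear equations in x and y:
56.6 x − 325.2 y = -24271.11
131.2 x − 62.4 y = 506.25
Solving: x ≈ 42.907, y ≈ 82.102 km (keep extra digits for the depth step; rounded: 42.9, 82.1).
Then from the Station 1 sphere: z² = 152.97² − (x + 94.2)² − (y − 76.3)² with x = 42.907, y = 82.102, so z ≈ 67.586 ≈ 67.6 km.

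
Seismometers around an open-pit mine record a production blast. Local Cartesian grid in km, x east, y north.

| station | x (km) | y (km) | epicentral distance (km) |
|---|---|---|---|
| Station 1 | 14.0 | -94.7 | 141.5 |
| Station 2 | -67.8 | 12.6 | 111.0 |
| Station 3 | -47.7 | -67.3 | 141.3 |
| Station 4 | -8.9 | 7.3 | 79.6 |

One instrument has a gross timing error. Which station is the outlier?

Station 4

Solve using three stations at a time. Using Station 1, Station 2, Station 3 (subtract circle equations pairwise → linear system) gives (x, y) ≈ (38.5, 44.7).
Distances from that point to each station vs reported:
  Station 1: calculated 141.5 vs reported 141.5 → residual 0.0 km
  Station 2: calculated 111.1 vs reported 111.0 → residual 0.1 km
  Station 3: calculated 141.3 vs reported 141.3 → residual 0.0 km
  Station 4: calculated 60.4 vs reported 79.6 → residual 19.2 km
Station 1, Station 2, Station 3 are mutually consistent (residuals ≈ 0); Station 4 is off by 19.2 km.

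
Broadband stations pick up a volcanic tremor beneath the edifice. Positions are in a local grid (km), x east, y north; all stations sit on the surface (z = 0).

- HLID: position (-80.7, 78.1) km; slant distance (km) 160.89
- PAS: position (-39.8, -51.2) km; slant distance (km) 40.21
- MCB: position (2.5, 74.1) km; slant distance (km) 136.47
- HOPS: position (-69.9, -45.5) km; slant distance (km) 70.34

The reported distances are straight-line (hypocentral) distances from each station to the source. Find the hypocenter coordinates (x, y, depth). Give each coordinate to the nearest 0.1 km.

x ≈ -2.1 km, y ≈ -62.0 km, depth ≈ 8.9 km

Each station gives a sphere (x−x_i)² + (y−y_i)² + z² = d_i² (stations at z=0).
Subtracting the HLID sphere from PAS and MCB: z² cancels, leaving linear equations in x and y:
81.8 x − 258.6 y = 15862.13
166.4 x − 8.0 y = 146.49
Solving: x ≈ -2.101, y ≈ -62.003 km (keep extra digits for the depth step; rounded: -2.1, -62.0).
Then from the HLID sphere: z² = 160.89² − (x + 80.7)² − (y − 78.1)² with x = -2.101, y = -62.003, so z ≈ 8.885 ≈ 8.9 km.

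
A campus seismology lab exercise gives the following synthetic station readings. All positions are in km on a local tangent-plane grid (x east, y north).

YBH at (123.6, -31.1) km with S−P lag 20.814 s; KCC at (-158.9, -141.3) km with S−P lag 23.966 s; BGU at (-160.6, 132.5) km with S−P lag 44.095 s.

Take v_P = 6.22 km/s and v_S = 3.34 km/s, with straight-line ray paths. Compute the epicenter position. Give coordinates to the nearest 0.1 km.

Distance from S−P lag: d = Δt · v_P v_S / (v_P − v_S) = Δt · (6.22·3.34)/(6.22−3.34) ≈ 7.2135·Δt.
So d_YBH = 150.14, d_KCC = 172.88, d_BGU = 318.08 km.
Circle about each station: (x − 123.6)² + (y + 31.1)² = 150.14²; (x + 158.9)² + (y + 141.3)² = 172.88²; (x + 160.6)² + (y − 132.5)² = 318.08².
Subtracting pairs of circle equations eliminates x²+y² and gives linear equations (the radical axes):
-565.0 x − 220.4 y = 21625.26
-568.4 x + 327.2 y = -51528.43
Solving the 2×2 system: x ≈ 13.8, y ≈ -133.5 km.
Check against YBH (with the unrounded x, y): √((x − 123.6)²+(y + 31.1)²) = 150.14 ≈ 150.14 km. ✓

13.8 km east, -133.5 km north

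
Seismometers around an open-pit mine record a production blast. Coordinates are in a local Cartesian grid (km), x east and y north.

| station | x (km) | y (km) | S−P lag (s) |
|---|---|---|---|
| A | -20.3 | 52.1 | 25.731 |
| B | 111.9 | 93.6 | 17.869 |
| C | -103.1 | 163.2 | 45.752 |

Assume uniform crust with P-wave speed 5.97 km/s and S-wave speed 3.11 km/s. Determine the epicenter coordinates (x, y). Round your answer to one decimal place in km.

x ≈ 129.9 km, y ≈ -21.0 km

Distance from S−P lag: d = Δt · v_P v_S / (v_P − v_S) = Δt · (5.97·3.11)/(5.97−3.11) ≈ 6.4919·Δt.
So d_A = 167.04, d_B = 116.00, d_C = 297.02 km.
Circle about each station: (x + 20.3)² + (y − 52.1)² = 167.04²; (x − 111.9)² + (y − 93.6)² = 116.00²; (x + 103.1)² + (y − 163.2)² = 297.02².
Subtracting pairs of circle equations eliminates x²+y² and gives linear equations (the radical axes):
264.4 x + 83.0 y = 32602.43
-165.6 x + 222.2 y = -26181.17
Solving the 2×2 system: x ≈ 129.9, y ≈ -21.0 km.
Check against A (with the unrounded x, y): √((x + 20.3)²+(y − 52.1)²) = 167.05 ≈ 167.04 km. ✓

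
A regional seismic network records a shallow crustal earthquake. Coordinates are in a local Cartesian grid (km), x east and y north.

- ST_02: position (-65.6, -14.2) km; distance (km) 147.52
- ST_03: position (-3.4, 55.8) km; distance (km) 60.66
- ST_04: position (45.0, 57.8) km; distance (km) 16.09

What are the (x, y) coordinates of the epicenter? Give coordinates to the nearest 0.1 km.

Circle about each station: (x + 65.6)² + (y + 14.2)² = 147.52²; (x + 3.4)² + (y − 55.8)² = 60.66²; (x − 45.0)² + (y − 57.8)² = 16.09².
Subtracting the ST_02 equation from the ST_03 and ST_04 equations removes the quadratic terms:
124.4 x + 140.0 y = 16702.71
221.2 x + 144.0 y = 22364.10
Solving the 2×2 system: x ≈ 55.6, y ≈ 69.9 km.

x ≈ 55.6 km, y ≈ 69.9 km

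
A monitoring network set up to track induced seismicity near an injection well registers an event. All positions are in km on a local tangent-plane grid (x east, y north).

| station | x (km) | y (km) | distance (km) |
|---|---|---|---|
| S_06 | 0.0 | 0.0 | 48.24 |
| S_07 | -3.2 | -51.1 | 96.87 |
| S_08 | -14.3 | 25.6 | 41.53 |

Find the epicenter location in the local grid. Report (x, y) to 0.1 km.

(23.9, 41.9)

Circle about each station: x² + y² = 48.24²; (x + 3.2)² + (y + 51.1)² = 96.87²; (x + 14.3)² + (y − 25.6)² = 41.53².
Subtracting pairs of circle equations eliminates x²+y² and gives linear equations (the radical axes):
-6.4 x − 102.2 y = -4435.25
-28.6 x + 51.2 y = 1462.21
Solving the 2×2 system: x ≈ 23.9, y ≈ 41.9 km.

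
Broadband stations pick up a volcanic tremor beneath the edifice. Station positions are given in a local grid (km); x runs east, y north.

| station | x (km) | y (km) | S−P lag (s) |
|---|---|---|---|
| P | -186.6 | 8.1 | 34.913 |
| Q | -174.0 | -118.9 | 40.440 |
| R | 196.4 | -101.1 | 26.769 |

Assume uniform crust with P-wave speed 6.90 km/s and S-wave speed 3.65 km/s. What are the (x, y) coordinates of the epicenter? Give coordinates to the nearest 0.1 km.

77.1 km east, 68.6 km north

Distance from S−P lag: d = Δt · v_P v_S / (v_P − v_S) = Δt · (6.90·3.65)/(6.90−3.65) ≈ 7.7492·Δt.
So d_P = 270.55, d_Q = 313.38, d_R = 207.44 km.
Circle about each station: (x + 186.6)² + (y − 8.1)² = 270.55²; (x + 174.0)² + (y + 118.9)² = 313.38²; (x − 196.4)² + (y + 101.1)² = 207.44².
Subtracting the P equation from the Q and R equations removes the quadratic terms:
25.2 x − 254.0 y = -15481.68
766.0 x − 218.4 y = 44074.95
Solving the 2×2 system: x ≈ 77.1, y ≈ 68.6 km.
Check against P (with the unrounded x, y): √((x + 186.6)²+(y − 8.1)²) = 270.55 ≈ 270.55 km. ✓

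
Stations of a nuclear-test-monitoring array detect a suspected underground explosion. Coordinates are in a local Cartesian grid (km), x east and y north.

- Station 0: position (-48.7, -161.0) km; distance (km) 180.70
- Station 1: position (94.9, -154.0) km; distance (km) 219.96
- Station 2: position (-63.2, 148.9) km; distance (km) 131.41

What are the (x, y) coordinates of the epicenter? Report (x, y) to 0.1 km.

x ≈ -40.3 km, y ≈ 19.5 km

Circle about each station: (x + 48.7)² + (y + 161.0)² = 180.70²; (x − 94.9)² + (y + 154.0)² = 219.96²; (x + 63.2)² + (y − 148.9)² = 131.41².
Subtracting pairs of circle equations eliminates x²+y² and gives linear equations (the radical axes):
287.2 x + 14.0 y = -11300.59
-29.0 x + 619.8 y = 13256.66
Solving the 2×2 system: x ≈ -40.3, y ≈ 19.5 km.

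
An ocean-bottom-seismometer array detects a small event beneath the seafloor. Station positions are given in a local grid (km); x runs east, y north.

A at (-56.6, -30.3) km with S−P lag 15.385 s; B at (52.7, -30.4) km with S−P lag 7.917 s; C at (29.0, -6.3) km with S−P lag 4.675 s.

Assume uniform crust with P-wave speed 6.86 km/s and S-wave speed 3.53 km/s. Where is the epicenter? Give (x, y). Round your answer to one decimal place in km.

Distance from S−P lag: d = Δt · v_P v_S / (v_P − v_S) = Δt · (6.86·3.53)/(6.86−3.53) ≈ 7.2720·Δt.
So d_A = 111.88, d_B = 57.57, d_C = 34.00 km.
Circle about each station: (x + 56.6)² + (y + 30.3)² = 111.88²; (x − 52.7)² + (y + 30.4)² = 57.57²; (x − 29.0)² + (y + 6.3)² = 34.00².
Subtracting the A equation from the B and C equations removes the quadratic terms:
218.6 x − 0.2 y = 8782.63
171.2 x + 48.0 y = 8120.17
Solving the 2×2 system: x ≈ 40.2, y ≈ 25.8 km.

(40.2, 25.8)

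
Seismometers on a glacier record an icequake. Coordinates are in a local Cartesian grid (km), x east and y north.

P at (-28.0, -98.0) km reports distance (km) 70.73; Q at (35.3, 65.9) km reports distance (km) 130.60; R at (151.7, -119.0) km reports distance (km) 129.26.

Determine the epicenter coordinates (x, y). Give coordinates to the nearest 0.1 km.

(34.4, -64.7)

Circle about each station: (x + 28.0)² + (y + 98.0)² = 70.73²; (x − 35.3)² + (y − 65.9)² = 130.60²; (x − 151.7)² + (y + 119.0)² = 129.26².
Subtracting the P equation from the Q and R equations removes the quadratic terms:
126.6 x + 327.8 y = -16852.73
359.4 x − 42.0 y = 15080.48
Solving the 2×2 system: x ≈ 34.4, y ≈ -64.7 km.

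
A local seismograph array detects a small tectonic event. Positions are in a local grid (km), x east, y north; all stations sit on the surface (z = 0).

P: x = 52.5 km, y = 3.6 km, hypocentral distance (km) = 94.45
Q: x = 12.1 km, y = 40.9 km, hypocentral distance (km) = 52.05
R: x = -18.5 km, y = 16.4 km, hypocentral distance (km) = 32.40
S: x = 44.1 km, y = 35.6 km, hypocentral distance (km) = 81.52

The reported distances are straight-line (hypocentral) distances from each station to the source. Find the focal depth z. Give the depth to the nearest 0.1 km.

Each station gives a sphere (x−x_i)² + (y−y_i)² + z² = d_i² (stations at z=0).
Subtracting the P sphere from Q and R: z² cancels, leaving linear equations in x and y:
-80.8 x + 74.6 y = 5261.61
-142.0 x + 25.6 y = 5713.04
Solving: x ≈ -34.194, y ≈ 33.495 km (keep extra digits for the depth step; rounded: -34.2, 33.5).
Then from the P sphere: z² = 94.45² − (x − 52.5)² − (y − 3.6)² with x = -34.194, y = 33.495, so z ≈ 22.611 ≈ 22.6 km.

22.6 km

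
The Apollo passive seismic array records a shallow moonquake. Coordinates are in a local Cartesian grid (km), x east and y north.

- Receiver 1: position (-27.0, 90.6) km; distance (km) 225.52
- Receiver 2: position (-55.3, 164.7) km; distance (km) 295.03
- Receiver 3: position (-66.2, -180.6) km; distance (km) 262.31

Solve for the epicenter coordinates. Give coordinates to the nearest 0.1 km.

x ≈ 156.0 km, y ≈ -41.2 km

Circle about each station: (x + 27.0)² + (y − 90.6)² = 225.52²; (x + 55.3)² + (y − 164.7)² = 295.03²; (x + 66.2)² + (y + 180.6)² = 262.31².
Subtracting the Receiver 1 equation from the Receiver 2 and Receiver 3 equations removes the quadratic terms:
-56.6 x + 148.2 y = -14936.61
-78.4 x − 542.4 y = 10114.17
Solving the 2×2 system: x ≈ 156.0, y ≈ -41.2 km.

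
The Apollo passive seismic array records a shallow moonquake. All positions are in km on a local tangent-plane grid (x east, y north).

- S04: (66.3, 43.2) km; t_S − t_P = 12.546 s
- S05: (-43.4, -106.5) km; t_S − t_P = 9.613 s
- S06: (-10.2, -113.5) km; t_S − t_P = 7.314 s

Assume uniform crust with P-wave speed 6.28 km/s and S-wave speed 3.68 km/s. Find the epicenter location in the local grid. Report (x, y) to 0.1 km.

Distance from S−P lag: d = Δt · v_P v_S / (v_P − v_S) = Δt · (6.28·3.68)/(6.28−3.68) ≈ 8.8886·Δt.
So d_S04 = 111.52, d_S05 = 85.45, d_S06 = 65.01 km.
Circle about each station: (x − 66.3)² + (y − 43.2)² = 111.52²; (x + 43.4)² + (y + 106.5)² = 85.45²; (x + 10.2)² + (y + 113.5)² = 65.01².
Subtracting pairs of circle equations eliminates x²+y² and gives linear equations (the radical axes):
-219.4 x − 299.4 y = 12098.89
-153.0 x − 313.4 y = 14934.77
Solving the 2×2 system: x ≈ 29.6, y ≈ -62.1 km.

(29.6, -62.1)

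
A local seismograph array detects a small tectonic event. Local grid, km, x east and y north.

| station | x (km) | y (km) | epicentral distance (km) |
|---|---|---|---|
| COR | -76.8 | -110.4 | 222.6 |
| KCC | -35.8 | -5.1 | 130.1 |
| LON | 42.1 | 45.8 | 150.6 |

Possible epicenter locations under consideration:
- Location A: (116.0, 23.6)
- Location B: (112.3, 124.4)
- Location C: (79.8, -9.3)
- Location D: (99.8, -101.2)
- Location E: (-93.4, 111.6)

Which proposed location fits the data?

For each candidate, compare |candidate − station| to the reported distance:
Location A: residuals COR 12.2, KCC 24.4, LON 73.4 → max 73.4 km
Location B: residuals COR 78.9, KCC 66.6, LON 45.2 → max 78.9 km
Location C: residuals COR 36.2, KCC 14.4, LON 83.8 → max 83.8 km
Location D: residuals COR 45.8, KCC 36.1, LON 7.3 → max 45.8 km
Location E: residuals COR 0.0, KCC 0.0, LON 0.0 → max 0.0 km
Only Location E has all residuals ≈ 0.

Location E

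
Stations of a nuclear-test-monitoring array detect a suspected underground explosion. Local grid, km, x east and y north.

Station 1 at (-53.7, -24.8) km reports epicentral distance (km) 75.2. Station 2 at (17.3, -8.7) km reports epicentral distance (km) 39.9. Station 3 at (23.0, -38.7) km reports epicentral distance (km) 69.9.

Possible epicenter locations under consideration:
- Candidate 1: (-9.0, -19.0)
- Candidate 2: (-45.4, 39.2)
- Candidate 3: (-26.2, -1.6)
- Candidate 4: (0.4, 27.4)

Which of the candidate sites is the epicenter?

For each candidate, compare |candidate − station| to the reported distance:
Candidate 1: residuals Station 1 30.1, Station 2 11.7, Station 3 32.3 → max 32.3 km
Candidate 2: residuals Station 1 10.7, Station 2 39.0, Station 3 33.8 → max 39.0 km
Candidate 3: residuals Station 1 39.2, Station 2 4.2, Station 3 8.3 → max 39.2 km
Candidate 4: residuals Station 1 0.0, Station 2 0.0, Station 3 0.0 → max 0.0 km
Only Candidate 4 has all residuals ≈ 0.

Candidate 4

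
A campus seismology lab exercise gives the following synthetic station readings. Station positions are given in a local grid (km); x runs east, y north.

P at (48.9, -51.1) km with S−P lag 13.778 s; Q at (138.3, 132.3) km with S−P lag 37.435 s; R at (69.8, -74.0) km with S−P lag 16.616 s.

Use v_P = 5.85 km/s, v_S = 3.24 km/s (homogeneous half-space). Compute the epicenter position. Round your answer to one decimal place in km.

(-50.4, -63.4)

Distance from S−P lag: d = Δt · v_P v_S / (v_P − v_S) = Δt · (5.85·3.24)/(5.85−3.24) ≈ 7.2621·Δt.
So d_P = 100.06, d_Q = 271.86, d_R = 120.67 km.
Circle about each station: (x − 48.9)² + (y + 51.1)² = 100.06²; (x − 138.3)² + (y − 132.3)² = 271.86²; (x − 69.8)² + (y + 74.0)² = 120.67².
Subtracting pairs of circle equations eliminates x²+y² and gives linear equations (the radical axes):
178.8 x + 366.8 y = -32268.10
41.8 x − 45.8 y = 796.37
Solving the 2×2 system: x ≈ -50.4, y ≈ -63.4 km.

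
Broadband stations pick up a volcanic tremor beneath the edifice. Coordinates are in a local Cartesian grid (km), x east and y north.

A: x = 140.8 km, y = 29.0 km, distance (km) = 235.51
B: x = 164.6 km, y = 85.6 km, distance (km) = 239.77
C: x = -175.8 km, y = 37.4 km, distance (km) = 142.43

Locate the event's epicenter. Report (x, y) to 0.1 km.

x ≈ -70.4 km, y ≈ 133.2 km

Circle about each station: (x − 140.8)² + (y − 29.0)² = 235.51²; (x − 164.6)² + (y − 85.6)² = 239.77²; (x + 175.8)² + (y − 37.4)² = 142.43².
Subtracting the A equation from the B and C equations removes the quadratic terms:
47.6 x + 113.2 y = 11730.19
-633.2 x + 16.8 y = 46817.42
Solving the 2×2 system: x ≈ -70.4, y ≈ 133.2 km.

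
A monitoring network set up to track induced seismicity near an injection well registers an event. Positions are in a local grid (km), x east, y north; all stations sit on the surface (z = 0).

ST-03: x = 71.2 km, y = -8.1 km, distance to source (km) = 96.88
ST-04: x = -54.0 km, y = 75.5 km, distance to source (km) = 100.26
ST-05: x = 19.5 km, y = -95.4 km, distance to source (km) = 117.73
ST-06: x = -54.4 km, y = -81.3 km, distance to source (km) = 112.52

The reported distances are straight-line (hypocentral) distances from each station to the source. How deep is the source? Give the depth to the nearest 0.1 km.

Each station gives a sphere (x−x_i)² + (y−y_i)² + z² = d_i² (stations at z=0).
Subtracting the ST-03 sphere from ST-04 and ST-05: z² cancels, leaving linear equations in x and y:
-250.4 x + 167.2 y = 2814.87
-103.4 x − 174.6 y = -128.26
Solving: x ≈ -7.704, y ≈ 5.297 km (keep extra digits for the depth step; rounded: -7.7, 5.3).
Then from the ST-03 sphere: z² = 96.88² − (x − 71.2)² − (y + 8.1)² with x = -7.704, y = 5.297, so z ≈ 54.593 ≈ 54.6 km.

z ≈ 54.6 km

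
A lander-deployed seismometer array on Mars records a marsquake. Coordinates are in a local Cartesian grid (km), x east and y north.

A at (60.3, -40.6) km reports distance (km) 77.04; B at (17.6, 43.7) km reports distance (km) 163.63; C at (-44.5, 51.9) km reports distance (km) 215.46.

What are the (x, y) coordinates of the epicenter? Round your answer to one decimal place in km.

Circle about each station: (x − 60.3)² + (y + 40.6)² = 77.04²; (x − 17.6)² + (y − 43.7)² = 163.63²; (x + 44.5)² + (y − 51.9)² = 215.46².
Subtracting pairs of circle equations eliminates x²+y² and gives linear equations (the radical axes):
-85.4 x + 168.6 y = -23904.62
-209.6 x + 185.0 y = -41098.44
Solving the 2×2 system: x ≈ 128.3, y ≈ -76.8 km.
Check against A (with the unrounded x, y): √((x − 60.3)²+(y + 40.6)²) = 77.03 ≈ 77.04 km. ✓

x ≈ 128.3 km, y ≈ -76.8 km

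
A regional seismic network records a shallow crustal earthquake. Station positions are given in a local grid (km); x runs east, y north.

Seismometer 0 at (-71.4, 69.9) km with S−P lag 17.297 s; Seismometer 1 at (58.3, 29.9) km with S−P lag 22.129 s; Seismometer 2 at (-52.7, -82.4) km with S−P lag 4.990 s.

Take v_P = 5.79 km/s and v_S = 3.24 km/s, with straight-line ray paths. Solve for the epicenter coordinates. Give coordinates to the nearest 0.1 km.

Distance from S−P lag: d = Δt · v_P v_S / (v_P − v_S) = Δt · (5.79·3.24)/(5.79−3.24) ≈ 7.3567·Δt.
So d_Seismometer 0 = 127.25, d_Seismometer 1 = 162.80, d_Seismometer 2 = 36.71 km.
Circle about each station: (x + 71.4)² + (y − 69.9)² = 127.25²; (x − 58.3)² + (y − 29.9)² = 162.80²; (x + 52.7)² + (y + 82.4)² = 36.71².
Subtracting the Seismometer 0 equation from the Seismometer 1 and Seismometer 2 equations removes the quadratic terms:
259.4 x − 80.0 y = -16002.35
37.4 x − 304.6 y = 14428.02
Solving the 2×2 system: x ≈ -79.3, y ≈ -57.1 km.

-79.3 km east, -57.1 km north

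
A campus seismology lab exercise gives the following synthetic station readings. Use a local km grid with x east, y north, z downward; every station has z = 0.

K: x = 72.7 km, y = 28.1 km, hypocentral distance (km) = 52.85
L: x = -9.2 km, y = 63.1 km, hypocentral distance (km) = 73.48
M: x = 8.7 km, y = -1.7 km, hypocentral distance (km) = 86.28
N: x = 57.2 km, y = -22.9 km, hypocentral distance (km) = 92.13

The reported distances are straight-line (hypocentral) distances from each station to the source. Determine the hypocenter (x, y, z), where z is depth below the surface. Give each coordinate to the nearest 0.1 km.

Each station gives a sphere (x−x_i)² + (y−y_i)² + z² = d_i² (stations at z=0).
Subtracting the K sphere from L and M: z² cancels, leaving linear equations in x and y:
-163.8 x + 70.0 y = -4614.84
-128.0 x − 59.6 y = -10647.44
Solving: x ≈ 54.499, y ≈ 61.602 km (keep extra digits for the depth step; rounded: 54.5, 61.6).
Then from the K sphere: z² = 52.85² − (x − 72.7)² − (y − 28.1)² with x = 54.499, y = 61.602, so z ≈ 36.599 ≈ 36.6 km.
Check against N (with the unrounded solution): distance 92.13 ≈ 92.13 km. ✓

x ≈ 54.5 km, y ≈ 61.6 km, depth ≈ 36.6 km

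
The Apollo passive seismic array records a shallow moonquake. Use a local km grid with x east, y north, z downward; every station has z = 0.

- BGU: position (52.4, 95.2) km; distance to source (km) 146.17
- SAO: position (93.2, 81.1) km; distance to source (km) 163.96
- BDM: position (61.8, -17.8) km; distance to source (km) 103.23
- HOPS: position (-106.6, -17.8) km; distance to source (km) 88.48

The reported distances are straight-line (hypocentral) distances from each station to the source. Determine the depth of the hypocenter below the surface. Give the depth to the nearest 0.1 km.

Each station gives a sphere (x−x_i)² + (y−y_i)² + z² = d_i² (stations at z=0).
Subtracting the BGU sphere from SAO and BDM: z² cancels, leaving linear equations in x and y:
81.6 x − 28.2 y = -2062.56
18.8 x − 226.0 y = 3036.52
Solving: x ≈ -30.805, y ≈ -15.998 km (keep extra digits for the depth step; rounded: -30.8, -16.0).
Then from the BGU sphere: z² = 146.17² − (x − 52.4)² − (y − 95.2)² with x = -30.805, y = -15.998, so z ≈ 45.581 ≈ 45.6 km.

z ≈ 45.6 km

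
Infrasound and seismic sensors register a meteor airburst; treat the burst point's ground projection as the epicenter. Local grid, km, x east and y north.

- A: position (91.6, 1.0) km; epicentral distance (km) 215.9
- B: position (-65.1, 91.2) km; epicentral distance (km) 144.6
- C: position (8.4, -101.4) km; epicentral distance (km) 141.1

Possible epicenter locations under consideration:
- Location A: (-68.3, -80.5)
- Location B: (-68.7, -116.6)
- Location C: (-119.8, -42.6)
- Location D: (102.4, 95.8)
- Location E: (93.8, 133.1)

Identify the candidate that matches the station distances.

For each candidate, compare |candidate − station| to the reported distance:
Location A: residuals A 36.4, B 27.1, C 61.6 → max 61.6 km
Location B: residuals A 17.1, B 63.2, C 62.5 → max 63.2 km
Location C: residuals A 0.1, B 0.1, C 0.1 → max 0.1 km
Location D: residuals A 120.5, B 23.0, C 77.4 → max 120.5 km
Location E: residuals A 83.8, B 19.7, C 108.5 → max 108.5 km
Only Location C has all residuals ≈ 0.

Location C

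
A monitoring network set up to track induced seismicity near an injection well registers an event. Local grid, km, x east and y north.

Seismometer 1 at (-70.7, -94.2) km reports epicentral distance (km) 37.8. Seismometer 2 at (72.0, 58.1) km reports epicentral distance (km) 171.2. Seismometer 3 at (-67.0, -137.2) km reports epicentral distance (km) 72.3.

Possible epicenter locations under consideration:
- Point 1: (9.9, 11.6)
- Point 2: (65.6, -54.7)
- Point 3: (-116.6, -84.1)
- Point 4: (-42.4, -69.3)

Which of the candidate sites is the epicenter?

For each candidate, compare |candidate − station| to the reported distance:
Point 1: residuals Seismometer 1 95.2, Seismometer 2 93.6, Seismometer 3 95.2 → max 95.2 km
Point 2: residuals Seismometer 1 104.1, Seismometer 2 58.2, Seismometer 3 83.9 → max 104.1 km
Point 3: residuals Seismometer 1 9.2, Seismometer 2 65.0, Seismometer 3 0.4 → max 65.0 km
Point 4: residuals Seismometer 1 0.1, Seismometer 2 0.0, Seismometer 3 0.1 → max 0.1 km
Only Point 4 has all residuals ≈ 0.

Point 4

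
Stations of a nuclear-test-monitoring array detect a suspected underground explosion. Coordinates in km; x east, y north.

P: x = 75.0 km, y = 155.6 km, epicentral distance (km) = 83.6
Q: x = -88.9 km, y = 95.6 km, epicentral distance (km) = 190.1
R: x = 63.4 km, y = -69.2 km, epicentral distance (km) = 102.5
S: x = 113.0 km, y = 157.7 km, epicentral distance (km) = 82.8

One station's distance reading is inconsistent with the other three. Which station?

R

Solve using three stations at a time. Using P, Q, S (subtract circle equations pairwise → linear system) gives (x, y) ≈ (100.2, 75.7).
Distances from that point to each station vs reported:
  P: calculated 83.7 vs reported 83.6 → residual 0.1 km
  Q: calculated 190.2 vs reported 190.1 → residual 0.1 km
  R: calculated 149.6 vs reported 102.5 → residual 47.1 km
  S: calculated 82.9 vs reported 82.8 → residual 0.1 km
P, Q, S are mutually consistent (residuals ≈ 0); R is off by 47.1 km.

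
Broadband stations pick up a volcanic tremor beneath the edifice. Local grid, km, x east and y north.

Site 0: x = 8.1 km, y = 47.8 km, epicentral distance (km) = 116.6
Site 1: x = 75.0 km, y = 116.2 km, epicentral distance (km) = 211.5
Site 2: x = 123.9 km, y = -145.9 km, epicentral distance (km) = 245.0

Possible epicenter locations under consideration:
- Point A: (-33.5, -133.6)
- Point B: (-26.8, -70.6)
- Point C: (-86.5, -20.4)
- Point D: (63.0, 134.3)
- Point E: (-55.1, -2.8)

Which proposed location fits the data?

Point C

For each candidate, compare |candidate − station| to the reported distance:
Point A: residuals Site 0 69.5, Site 1 60.8, Site 2 87.1 → max 87.1 km
Point B: residuals Site 0 6.8, Site 1 1.2, Site 2 76.5 → max 76.5 km
Point C: residuals Site 0 0.0, Site 1 0.0, Site 2 0.0 → max 0.0 km
Point D: residuals Site 0 14.1, Site 1 189.8, Site 2 41.7 → max 189.8 km
Point E: residuals Site 0 35.6, Site 1 35.2, Site 2 15.8 → max 35.6 km
Only Point C has all residuals ≈ 0.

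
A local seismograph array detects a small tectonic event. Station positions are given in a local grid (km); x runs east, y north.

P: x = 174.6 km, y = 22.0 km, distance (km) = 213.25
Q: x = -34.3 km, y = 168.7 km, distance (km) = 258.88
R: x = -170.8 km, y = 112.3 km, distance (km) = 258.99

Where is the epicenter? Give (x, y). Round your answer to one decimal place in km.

-7.6 km east, -88.8 km north

Circle about each station: (x − 174.6)² + (y − 22.0)² = 213.25²; (x + 34.3)² + (y − 168.7)² = 258.88²; (x + 170.8)² + (y − 112.3)² = 258.99².
Subtracting the P equation from the Q and R equations removes the quadratic terms:
-417.8 x + 293.4 y = -22876.27
-690.8 x + 180.6 y = -10785.49
Solving the 2×2 system: x ≈ -7.6, y ≈ -88.8 km.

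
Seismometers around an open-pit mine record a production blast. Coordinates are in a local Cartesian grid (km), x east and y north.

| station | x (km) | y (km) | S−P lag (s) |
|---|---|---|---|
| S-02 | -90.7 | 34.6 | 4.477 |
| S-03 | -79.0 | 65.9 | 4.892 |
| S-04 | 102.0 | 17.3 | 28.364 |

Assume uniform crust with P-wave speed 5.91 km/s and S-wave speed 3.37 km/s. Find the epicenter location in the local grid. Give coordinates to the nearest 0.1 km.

(-116.6, 58.3)

Distance from S−P lag: d = Δt · v_P v_S / (v_P − v_S) = Δt · (5.91·3.37)/(5.91−3.37) ≈ 7.8412·Δt.
So d_S-02 = 35.11, d_S-03 = 38.36, d_S-04 = 222.41 km.
Circle about each station: (x + 90.7)² + (y − 34.6)² = 35.11²; (x + 79.0)² + (y − 65.9)² = 38.36²; (x − 102.0)² + (y − 17.3)² = 222.41².
Subtracting pairs of circle equations eliminates x²+y² and gives linear equations (the radical axes):
23.4 x + 62.6 y = 921.38
385.4 x − 34.6 y = -46953.86
Solving the 2×2 system: x ≈ -116.6, y ≈ 58.3 km.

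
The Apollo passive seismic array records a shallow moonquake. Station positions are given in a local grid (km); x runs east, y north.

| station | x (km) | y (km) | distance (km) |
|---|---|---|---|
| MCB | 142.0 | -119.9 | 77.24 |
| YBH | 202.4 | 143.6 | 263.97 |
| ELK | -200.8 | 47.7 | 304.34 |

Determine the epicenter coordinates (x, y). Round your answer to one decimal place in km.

x ≈ 72.5 km, y ≈ -86.2 km

Circle about each station: (x − 142.0)² + (y + 119.9)² = 77.24²; (x − 202.4)² + (y − 143.6)² = 263.97²; (x + 200.8)² + (y − 47.7)² = 304.34².
Subtracting the MCB equation from the YBH and ELK equations removes the quadratic terms:
120.8 x + 527.0 y = -36667.43
-685.6 x + 335.2 y = -78600.90
Solving the 2×2 system: x ≈ 72.5, y ≈ -86.2 km.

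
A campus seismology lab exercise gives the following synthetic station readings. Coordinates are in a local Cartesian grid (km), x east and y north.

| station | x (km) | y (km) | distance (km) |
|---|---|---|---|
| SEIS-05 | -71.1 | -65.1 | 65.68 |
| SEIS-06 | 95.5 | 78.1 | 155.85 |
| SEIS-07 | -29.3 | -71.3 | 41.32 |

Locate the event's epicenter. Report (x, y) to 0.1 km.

x ≈ -13.8 km, y ≈ -33.0 km

Circle about each station: (x + 71.1)² + (y + 65.1)² = 65.68²; (x − 95.5)² + (y − 78.1)² = 155.85²; (x + 29.3)² + (y + 71.3)² = 41.32².
Subtracting pairs of circle equations eliminates x²+y² and gives linear equations (the radical axes):
333.2 x + 286.4 y = -14048.72
83.6 x − 12.4 y = -744.52
Solving the 2×2 system: x ≈ -13.8, y ≈ -33.0 km.
Check against SEIS-05 (with the unrounded x, y): √((x + 71.1)²+(y + 65.1)²) = 65.68 ≈ 65.68 km. ✓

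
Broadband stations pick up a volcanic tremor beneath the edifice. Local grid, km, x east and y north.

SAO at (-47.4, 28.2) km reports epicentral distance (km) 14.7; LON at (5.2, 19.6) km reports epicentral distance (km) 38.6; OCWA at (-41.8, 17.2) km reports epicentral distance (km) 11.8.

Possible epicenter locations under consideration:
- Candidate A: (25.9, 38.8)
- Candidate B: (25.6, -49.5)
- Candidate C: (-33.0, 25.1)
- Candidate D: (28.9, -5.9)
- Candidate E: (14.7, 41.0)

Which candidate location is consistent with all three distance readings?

Candidate C

For each candidate, compare |candidate − station| to the reported distance:
Candidate A: residuals SAO 59.4, LON 10.4, OCWA 59.3 → max 59.4 km
Candidate B: residuals SAO 91.9, LON 33.4, OCWA 83.0 → max 91.9 km
Candidate C: residuals SAO 0.0, LON 0.0, OCWA 0.0 → max 0.0 km
Candidate D: residuals SAO 68.9, LON 3.8, OCWA 62.6 → max 68.9 km
Candidate E: residuals SAO 48.7, LON 15.2, OCWA 49.5 → max 49.5 km
Only Candidate C has all residuals ≈ 0.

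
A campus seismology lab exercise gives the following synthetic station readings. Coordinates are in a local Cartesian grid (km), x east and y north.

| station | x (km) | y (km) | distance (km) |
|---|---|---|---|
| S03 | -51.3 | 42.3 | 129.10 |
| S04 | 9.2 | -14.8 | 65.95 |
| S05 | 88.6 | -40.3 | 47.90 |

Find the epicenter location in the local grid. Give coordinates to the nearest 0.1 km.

Circle about each station: (x + 51.3)² + (y − 42.3)² = 129.10²; (x − 9.2)² + (y + 14.8)² = 65.95²; (x − 88.6)² + (y + 40.3)² = 47.90².
Subtracting the S03 equation from the S04 and S05 equations removes the quadratic terms:
121.0 x − 114.2 y = 8200.11
279.8 x − 165.2 y = 19425.47
Solving the 2×2 system: x ≈ 72.2, y ≈ 4.7 km.

72.2 km east, 4.7 km north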